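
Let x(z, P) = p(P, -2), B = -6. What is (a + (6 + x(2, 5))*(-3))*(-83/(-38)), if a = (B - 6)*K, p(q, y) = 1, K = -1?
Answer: -747/38 ≈ -19.658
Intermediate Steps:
x(z, P) = 1
a = 12 (a = (-6 - 6)*(-1) = -12*(-1) = 12)
(a + (6 + x(2, 5))*(-3))*(-83/(-38)) = (12 + (6 + 1)*(-3))*(-83/(-38)) = (12 + 7*(-3))*(-83*(-1/38)) = (12 - 21)*(83/38) = -9*83/38 = -747/38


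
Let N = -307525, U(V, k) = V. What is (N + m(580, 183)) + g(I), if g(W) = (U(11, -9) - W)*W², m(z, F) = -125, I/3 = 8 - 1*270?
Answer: 492075762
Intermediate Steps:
I = -786 (I = 3*(8 - 1*270) = 3*(8 - 270) = 3*(-262) = -786)
g(W) = W²*(11 - W) (g(W) = (11 - W)*W² = W²*(11 - W))
(N + m(580, 183)) + g(I) = (-307525 - 125) + (-786)²*(11 - 1*(-786)) = -307650 + 617796*(11 + 786) = -307650 + 617796*797 = -307650 + 492383412 = 492075762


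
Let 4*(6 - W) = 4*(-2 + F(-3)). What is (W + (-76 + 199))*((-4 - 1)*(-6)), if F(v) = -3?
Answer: 4020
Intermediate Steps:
W = 11 (W = 6 - (-2 - 3) = 6 - (-5) = 6 - ¼*(-20) = 6 + 5 = 11)
(W + (-76 + 199))*((-4 - 1)*(-6)) = (11 + (-76 + 199))*((-4 - 1)*(-6)) = (11 + 123)*(-5*(-6)) = 134*30 = 4020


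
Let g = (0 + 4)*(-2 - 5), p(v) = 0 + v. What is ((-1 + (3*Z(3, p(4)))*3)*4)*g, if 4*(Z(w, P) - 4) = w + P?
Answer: -5684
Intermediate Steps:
p(v) = v
g = -28 (g = 4*(-7) = -28)
Z(w, P) = 4 + P/4 + w/4 (Z(w, P) = 4 + (w + P)/4 = 4 + (P + w)/4 = 4 + (P/4 + w/4) = 4 + P/4 + w/4)
((-1 + (3*Z(3, p(4)))*3)*4)*g = ((-1 + (3*(4 + (¼)*4 + (¼)*3))*3)*4)*(-28) = ((-1 + (3*(4 + 1 + ¾))*3)*4)*(-28) = ((-1 + (3*(23/4))*3)*4)*(-28) = ((-1 + (69/4)*3)*4)*(-28) = ((-1 + 207/4)*4)*(-28) = ((203/4)*4)*(-28) = 203*(-28) = -5684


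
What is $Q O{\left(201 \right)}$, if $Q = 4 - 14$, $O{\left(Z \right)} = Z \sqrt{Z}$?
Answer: $- 2010 \sqrt{201} \approx -28497.0$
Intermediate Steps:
$O{\left(Z \right)} = Z^{\frac{3}{2}}$
$Q = -10$ ($Q = 4 - 14 = -10$)
$Q O{\left(201 \right)} = - 10 \cdot 201^{\frac{3}{2}} = - 10 \cdot 201 \sqrt{201} = - 2010 \sqrt{201}$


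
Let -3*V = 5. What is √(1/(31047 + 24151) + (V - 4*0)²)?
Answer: √76170976882/165594 ≈ 1.6667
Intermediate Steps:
V = -5/3 (V = -⅓*5 = -5/3 ≈ -1.6667)
√(1/(31047 + 24151) + (V - 4*0)²) = √(1/(31047 + 24151) + (-5/3 - 4*0)²) = √(1/55198 + (-5/3 + 0)²) = √(1/55198 + (-5/3)²) = √(1/55198 + 25/9) = √(1379959/496782) = √76170976882/165594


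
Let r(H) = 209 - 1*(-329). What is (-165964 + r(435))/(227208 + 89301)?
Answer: -55142/105503 ≈ -0.52266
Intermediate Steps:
r(H) = 538 (r(H) = 209 + 329 = 538)
(-165964 + r(435))/(227208 + 89301) = (-165964 + 538)/(227208 + 89301) = -165426/316509 = -165426*1/316509 = -55142/105503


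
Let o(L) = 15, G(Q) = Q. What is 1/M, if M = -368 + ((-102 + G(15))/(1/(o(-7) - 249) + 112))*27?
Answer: -26207/10193842 ≈ -0.0025709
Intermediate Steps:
M = -10193842/26207 (M = -368 + ((-102 + 15)/(1/(15 - 249) + 112))*27 = -368 - 87/(1/(-234) + 112)*27 = -368 - 87/(-1/234 + 112)*27 = -368 - 87/26207/234*27 = -368 - 87*234/26207*27 = -368 - 20358/26207*27 = -368 - 549666/26207 = -10193842/26207 ≈ -388.97)
1/M = 1/(-10193842/26207) = -26207/10193842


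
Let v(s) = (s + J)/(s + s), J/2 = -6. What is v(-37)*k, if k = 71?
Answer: 3479/74 ≈ 47.013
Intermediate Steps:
J = -12 (J = 2*(-6) = -12)
v(s) = (-12 + s)/(2*s) (v(s) = (s - 12)/(s + s) = (-12 + s)/((2*s)) = (-12 + s)*(1/(2*s)) = (-12 + s)/(2*s))
v(-37)*k = ((1/2)*(-12 - 37)/(-37))*71 = ((1/2)*(-1/37)*(-49))*71 = (49/74)*71 = 3479/74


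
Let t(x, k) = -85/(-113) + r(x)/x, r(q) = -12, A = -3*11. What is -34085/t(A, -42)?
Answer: -42367655/1387 ≈ -30546.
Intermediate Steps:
A = -33
t(x, k) = 85/113 - 12/x (t(x, k) = -85/(-113) - 12/x = -85*(-1/113) - 12/x = 85/113 - 12/x)
-34085/t(A, -42) = -34085/(85/113 - 12/(-33)) = -34085/(85/113 - 12*(-1/33)) = -34085/(85/113 + 4/11) = -34085/1387/1243 = -34085*1243/1387 = -42367655/1387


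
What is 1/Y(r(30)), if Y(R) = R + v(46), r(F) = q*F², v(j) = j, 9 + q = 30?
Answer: 1/18946 ≈ 5.2782e-5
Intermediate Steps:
q = 21 (q = -9 + 30 = 21)
r(F) = 21*F²
Y(R) = 46 + R (Y(R) = R + 46 = 46 + R)
1/Y(r(30)) = 1/(46 + 21*30²) = 1/(46 + 21*900) = 1/(46 + 18900) = 1/18946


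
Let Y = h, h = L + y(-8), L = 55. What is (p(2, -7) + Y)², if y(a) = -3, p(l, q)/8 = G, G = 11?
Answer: 19600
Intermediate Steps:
p(l, q) = 88 (p(l, q) = 8*11 = 88)
h = 52 (h = 55 - 3 = 52)
Y = 52
(p(2, -7) + Y)² = (88 + 52)² = 140² = 19600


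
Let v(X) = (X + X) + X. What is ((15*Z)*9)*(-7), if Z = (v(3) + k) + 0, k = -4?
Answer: -4725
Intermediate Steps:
v(X) = 3*X (v(X) = 2*X + X = 3*X)
Z = 5 (Z = (3*3 - 4) + 0 = (9 - 4) + 0 = 5 + 0 = 5)
((15*Z)*9)*(-7) = ((15*5)*9)*(-7) = (75*9)*(-7) = 675*(-7) = -4725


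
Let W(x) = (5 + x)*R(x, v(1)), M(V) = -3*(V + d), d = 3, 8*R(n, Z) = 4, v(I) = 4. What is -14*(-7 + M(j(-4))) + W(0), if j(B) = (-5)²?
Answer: 2553/2 ≈ 1276.5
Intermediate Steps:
R(n, Z) = ½ (R(n, Z) = (⅛)*4 = ½)
j(B) = 25
M(V) = -9 - 3*V (M(V) = -3*(V + 3) = -3*(3 + V) = -9 - 3*V)
W(x) = 5/2 + x/2 (W(x) = (5 + x)*(½) = 5/2 + x/2)
-14*(-7 + M(j(-4))) + W(0) = -14*(-7 + (-9 - 3*25)) + (5/2 + (½)*0) = -14*(-7 + (-9 - 75)) + (5/2 + 0) = -14*(-7 - 84) + 5/2 = -14*(-91) + 5/2 = 1274 + 5/2 = 2553/2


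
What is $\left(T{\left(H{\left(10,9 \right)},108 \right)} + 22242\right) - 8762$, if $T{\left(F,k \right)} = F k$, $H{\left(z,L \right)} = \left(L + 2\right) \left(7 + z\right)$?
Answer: $33676$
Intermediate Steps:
$H{\left(z,L \right)} = \left(2 + L\right) \left(7 + z\right)$
$\left(T{\left(H{\left(10,9 \right)},108 \right)} + 22242\right) - 8762 = \left(\left(14 + 2 \cdot 10 + 7 \cdot 9 + 9 \cdot 10\right) 108 + 22242\right) - 8762 = \left(\left(14 + 20 + 63 + 90\right) 108 + 22242\right) - 8762 = \left(187 \cdot 108 + 22242\right) - 8762 = \left(20196 + 22242\right) - 8762 = 42438 - 8762 = 33676$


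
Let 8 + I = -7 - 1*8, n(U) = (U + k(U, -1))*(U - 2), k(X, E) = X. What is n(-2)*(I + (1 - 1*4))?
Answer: -416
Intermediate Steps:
n(U) = 2*U*(-2 + U) (n(U) = (U + U)*(U - 2) = (2*U)*(-2 + U) = 2*U*(-2 + U))
I = -23 (I = -8 + (-7 - 1*8) = -8 + (-7 - 8) = -8 - 15 = -23)
n(-2)*(I + (1 - 1*4)) = (2*(-2)*(-2 - 2))*(-23 + (1 - 1*4)) = (2*(-2)*(-4))*(-23 + (1 - 4)) = 16*(-23 - 3) = 16*(-26) = -416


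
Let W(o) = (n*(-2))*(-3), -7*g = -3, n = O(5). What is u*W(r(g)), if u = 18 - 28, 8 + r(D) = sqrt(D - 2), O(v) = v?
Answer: -300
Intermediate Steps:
n = 5
g = 3/7 (g = -1/7*(-3) = 3/7 ≈ 0.42857)
r(D) = -8 + sqrt(-2 + D) (r(D) = -8 + sqrt(D - 2) = -8 + sqrt(-2 + D))
u = -10
W(o) = 30 (W(o) = (5*(-2))*(-3) = -10*(-3) = 30)
u*W(r(g)) = -10*30 = -300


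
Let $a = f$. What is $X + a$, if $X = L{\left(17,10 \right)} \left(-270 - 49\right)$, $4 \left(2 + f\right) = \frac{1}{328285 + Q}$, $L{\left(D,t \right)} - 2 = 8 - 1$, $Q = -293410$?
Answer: $- \frac{400783499}{139500} \approx -2873.0$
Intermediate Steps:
$L{\left(D,t \right)} = 9$ ($L{\left(D,t \right)} = 2 + \left(8 - 1\right) = 2 + 7 = 9$)
$f = - \frac{278999}{139500}$ ($f = -2 + \frac{1}{4 \left(328285 - 293410\right)} = -2 + \frac{1}{4 \cdot 34875} = -2 + \frac{1}{4} \cdot \frac{1}{34875} = -2 + \frac{1}{139500} = - \frac{278999}{139500} \approx -2.0$)
$a = - \frac{278999}{139500} \approx -2.0$
$X = -2871$ ($X = 9 \left(-270 - 49\right) = 9 \left(-319\right) = -2871$)
$X + a = -2871 - \frac{278999}{139500} = - \frac{400783499}{139500}$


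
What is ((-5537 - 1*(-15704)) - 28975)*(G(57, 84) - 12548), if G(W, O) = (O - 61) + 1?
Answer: 235551392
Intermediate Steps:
G(W, O) = -60 + O (G(W, O) = (-61 + O) + 1 = -60 + O)
((-5537 - 1*(-15704)) - 28975)*(G(57, 84) - 12548) = ((-5537 - 1*(-15704)) - 28975)*((-60 + 84) - 12548) = ((-5537 + 15704) - 28975)*(24 - 12548) = (10167 - 28975)*(-12524) = -18808*(-12524) = 235551392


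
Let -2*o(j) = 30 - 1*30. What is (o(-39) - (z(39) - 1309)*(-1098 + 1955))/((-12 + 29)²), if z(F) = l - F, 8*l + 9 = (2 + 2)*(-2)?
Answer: 9256457/2312 ≈ 4003.7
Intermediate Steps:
l = -17/8 (l = -9/8 + ((2 + 2)*(-2))/8 = -9/8 + (4*(-2))/8 = -9/8 + (⅛)*(-8) = -9/8 - 1 = -17/8 ≈ -2.1250)
z(F) = -17/8 - F
o(j) = 0 (o(j) = -(30 - 1*30)/2 = -(30 - 30)/2 = -½*0 = 0)
(o(-39) - (z(39) - 1309)*(-1098 + 1955))/((-12 + 29)²) = (0 - ((-17/8 - 1*39) - 1309)*(-1098 + 1955))/((-12 + 29)²) = (0 - ((-17/8 - 39) - 1309)*857)/(17²) = (0 - (-329/8 - 1309)*857)/289 = (0 - (-10801)*857/8)*(1/289) = (0 - 1*(-9256457/8))*(1/289) = (0 + 9256457/8)*(1/289) = (9256457/8)*(1/289) = 9256457/2312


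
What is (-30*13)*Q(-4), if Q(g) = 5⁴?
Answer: -243750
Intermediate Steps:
Q(g) = 625
(-30*13)*Q(-4) = -30*13*625 = -390*625 = -243750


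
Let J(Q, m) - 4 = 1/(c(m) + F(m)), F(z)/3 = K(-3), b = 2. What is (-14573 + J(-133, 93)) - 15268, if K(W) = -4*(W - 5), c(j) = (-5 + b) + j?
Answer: -5549681/186 ≈ -29837.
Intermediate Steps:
c(j) = -3 + j (c(j) = (-5 + 2) + j = -3 + j)
K(W) = 20 - 4*W (K(W) = -4*(-5 + W) = 20 - 4*W)
F(z) = 96 (F(z) = 3*(20 - 4*(-3)) = 3*(20 + 12) = 3*32 = 96)
J(Q, m) = 4 + 1/(93 + m) (J(Q, m) = 4 + 1/((-3 + m) + 96) = 4 + 1/(93 + m))
(-14573 + J(-133, 93)) - 15268 = (-14573 + (373 + 4*93)/(93 + 93)) - 15268 = (-14573 + (373 + 372)/186) - 15268 = (-14573 + (1/186)*745) - 15268 = (-14573 + 745/186) - 15268 = -2709833/186 - 15268 = -5549681/186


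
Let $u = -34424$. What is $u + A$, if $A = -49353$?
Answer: $-83777$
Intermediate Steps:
$u + A = -34424 - 49353 = -83777$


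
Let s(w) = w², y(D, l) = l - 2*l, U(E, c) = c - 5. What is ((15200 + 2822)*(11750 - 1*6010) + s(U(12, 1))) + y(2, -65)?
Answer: 103446361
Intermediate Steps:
U(E, c) = -5 + c
y(D, l) = -l
((15200 + 2822)*(11750 - 1*6010) + s(U(12, 1))) + y(2, -65) = ((15200 + 2822)*(11750 - 1*6010) + (-5 + 1)²) - 1*(-65) = (18022*(11750 - 6010) + (-4)²) + 65 = (18022*5740 + 16) + 65 = (103446280 + 16) + 65 = 103446296 + 65 = 103446361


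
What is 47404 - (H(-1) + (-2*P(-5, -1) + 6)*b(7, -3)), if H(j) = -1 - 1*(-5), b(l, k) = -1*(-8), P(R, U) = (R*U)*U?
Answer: 47272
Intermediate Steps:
P(R, U) = R*U²
b(l, k) = 8
H(j) = 4 (H(j) = -1 + 5 = 4)
47404 - (H(-1) + (-2*P(-5, -1) + 6)*b(7, -3)) = 47404 - (4 + (-(-10)*(-1)² + 6)*8) = 47404 - (4 + (-(-10) + 6)*8) = 47404 - (4 + (-2*(-5) + 6)*8) = 47404 - (4 + (10 + 6)*8) = 47404 - (4 + 16*8) = 47404 - (4 + 128) = 47404 - 1*132 = 47404 - 132 = 47272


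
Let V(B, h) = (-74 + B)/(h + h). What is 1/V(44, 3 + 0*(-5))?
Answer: -⅕ ≈ -0.20000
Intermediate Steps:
V(B, h) = (-74 + B)/(2*h) (V(B, h) = (-74 + B)/((2*h)) = (-74 + B)*(1/(2*h)) = (-74 + B)/(2*h))
1/V(44, 3 + 0*(-5)) = 1/((-74 + 44)/(2*(3 + 0*(-5)))) = 1/((½)*(-30)/(3 + 0)) = 1/((½)*(-30)/3) = 1/((½)*(⅓)*(-30)) = 1/(-5) = -⅕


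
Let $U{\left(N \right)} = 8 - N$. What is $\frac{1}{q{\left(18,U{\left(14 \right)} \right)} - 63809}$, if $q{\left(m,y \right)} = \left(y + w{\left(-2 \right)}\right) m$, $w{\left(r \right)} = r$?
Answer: $- \frac{1}{63953} \approx -1.5636 \cdot 10^{-5}$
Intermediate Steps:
$q{\left(m,y \right)} = m \left(-2 + y\right)$ ($q{\left(m,y \right)} = \left(y - 2\right) m = \left(-2 + y\right) m = m \left(-2 + y\right)$)
$\frac{1}{q{\left(18,U{\left(14 \right)} \right)} - 63809} = \frac{1}{18 \left(-2 + \left(8 - 14\right)\right) - 63809} = \frac{1}{18 \left(-2 - 6\right) - 63809} = \frac{1}{18 \left(-8\right) - 63809} = \frac{1}{-144 - 63809} = \frac{1}{-63953} = - \frac{1}{63953}$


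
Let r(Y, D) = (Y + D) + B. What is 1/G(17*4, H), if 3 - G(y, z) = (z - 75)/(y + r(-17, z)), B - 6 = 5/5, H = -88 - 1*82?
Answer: 16/13 ≈ 1.2308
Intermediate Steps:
H = -170 (H = -88 - 82 = -170)
B = 7 (B = 6 + 5/5 = 6 + 5*(⅕) = 6 + 1 = 7)
r(Y, D) = 7 + D + Y (r(Y, D) = (Y + D) + 7 = (D + Y) + 7 = 7 + D + Y)
G(y, z) = 3 - (-75 + z)/(-10 + y + z) (G(y, z) = 3 - (z - 75)/(y + (7 + z - 17)) = 3 - (-75 + z)/(y + (-10 + z)) = 3 - (-75 + z)/(-10 + y + z))
1/G(17*4, H) = 1/((45 + 2*(-170) + 3*(17*4))/(-10 + 17*4 - 170)) = 1/((45 - 340 + 3*68)/(-10 + 68 - 170)) = 1/((45 - 340 + 204)/(-112)) = 1/(-1/112*(-91)) = 1/(13/16) = 16/13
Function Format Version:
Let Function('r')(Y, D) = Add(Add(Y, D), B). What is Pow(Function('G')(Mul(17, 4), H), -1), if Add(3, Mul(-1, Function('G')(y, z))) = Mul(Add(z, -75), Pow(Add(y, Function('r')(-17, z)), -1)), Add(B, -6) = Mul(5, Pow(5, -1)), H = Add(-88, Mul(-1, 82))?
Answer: Rational(16, 13) ≈ 1.2308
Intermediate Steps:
H = -170 (H = Add(-88, -82) = -170)
B = 7 (B = Add(6, Mul(5, Pow(5, -1))) = Add(6, Mul(5, Rational(1, 5))) = Add(6, 1) = 7)
Function('r')(Y, D) = Add(7, D, Y) (Function('r')(Y, D) = Add(Add(Y, D), 7) = Add(Add(D, Y), 7) = Add(7, D, Y))
Function('G')(y, z) = Add(3, Mul(-1, Pow(Add(-10, y, z), -1), Add(-75, z))) (Function('G')(y, z) = Add(3, Mul(-1, Mul(Add(z, -75), Pow(Add(y, Add(7, z, -17)), -1)))) = Add(3, Mul(-1, Mul(Add(-75, z), Pow(Add(y, Add(-10, z)), -1)))) = Add(3, Mul(-1, Mul(Add(-75, z), Pow(Add(-10, y, z), -1)))) = Add(3, Mul(-1, Mul(Pow(Add(-10, y, z), -1), Add(-75, z)))) = Add(3, Mul(-1, Pow(Add(-10, y, z), -1), Add(-75, z))))
Pow(Function('G')(Mul(17, 4), H), -1) = Pow(Mul(Pow(Add(-10, Mul(17, 4), -170), -1), Add(45, Mul(2, -170), Mul(3, Mul(17, 4)))), -1) = Pow(Mul(Pow(Add(-10, 68, -170), -1), Add(45, -340, Mul(3, 68))), -1) = Pow(Mul(Pow(-112, -1), Add(45, -340, 204)), -1) = Pow(Mul(Rational(-1, 112), -91), -1) = Pow(Rational(13, 16), -1) = Rational(16, 13)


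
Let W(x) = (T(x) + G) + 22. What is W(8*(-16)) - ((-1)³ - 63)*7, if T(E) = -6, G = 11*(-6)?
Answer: 398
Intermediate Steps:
G = -66
W(x) = -50 (W(x) = (-6 - 66) + 22 = -72 + 22 = -50)
W(8*(-16)) - ((-1)³ - 63)*7 = -50 - ((-1)³ - 63)*7 = -50 - (-1 - 63)*7 = -50 - (-64)*7 = -50 - 1*(-448) = -50 + 448 = 398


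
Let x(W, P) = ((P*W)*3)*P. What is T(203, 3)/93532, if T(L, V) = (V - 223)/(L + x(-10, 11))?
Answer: 55/80133541 ≈ 6.8635e-7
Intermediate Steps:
x(W, P) = 3*W*P² (x(W, P) = (3*P*W)*P = 3*W*P²)
T(L, V) = (-223 + V)/(-3630 + L) (T(L, V) = (V - 223)/(L + 3*(-10)*11²) = (-223 + V)/(L + 3*(-10)*121) = (-223 + V)/(L - 3630) = (-223 + V)/(-3630 + L))
T(203, 3)/93532 = ((-223 + 3)/(-3630 + 203))/93532 = (-220/(-3427))*(1/93532) = -1/3427*(-220)*(1/93532) = (220/3427)*(1/93532) = 55/80133541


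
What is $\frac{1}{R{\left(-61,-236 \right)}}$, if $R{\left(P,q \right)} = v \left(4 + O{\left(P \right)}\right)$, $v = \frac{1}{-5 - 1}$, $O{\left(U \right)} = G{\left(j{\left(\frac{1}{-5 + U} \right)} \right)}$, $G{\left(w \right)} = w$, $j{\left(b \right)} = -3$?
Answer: $-6$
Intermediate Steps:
$O{\left(U \right)} = -3$
$v = - \frac{1}{6}$ ($v = \frac{1}{-6} = - \frac{1}{6} \approx -0.16667$)
$R{\left(P,q \right)} = - \frac{1}{6}$ ($R{\left(P,q \right)} = - \frac{4 - 3}{6} = \left(- \frac{1}{6}\right) 1 = - \frac{1}{6}$)
$\frac{1}{R{\left(-61,-236 \right)}} = \frac{1}{- \frac{1}{6}} = -6$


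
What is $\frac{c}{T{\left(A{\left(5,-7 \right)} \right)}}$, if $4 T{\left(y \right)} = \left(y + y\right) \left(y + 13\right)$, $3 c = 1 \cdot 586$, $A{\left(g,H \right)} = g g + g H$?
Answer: $- \frac{586}{45} \approx -13.022$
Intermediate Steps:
$A{\left(g,H \right)} = g^{2} + H g$
$c = \frac{586}{3}$ ($c = \frac{1 \cdot 586}{3} = \frac{1}{3} \cdot 586 = \frac{586}{3} \approx 195.33$)
$T{\left(y \right)} = \frac{y \left(13 + y\right)}{2}$ ($T{\left(y \right)} = \frac{\left(y + y\right) \left(y + 13\right)}{4} = \frac{2 y \left(13 + y\right)}{4} = \frac{y \left(13 + y\right)}{2}$)
$\frac{c}{T{\left(A{\left(5,-7 \right)} \right)}} = \frac{586}{3 \frac{5 \left(-7 + 5\right) \left(13 + 5 \left(-7 + 5\right)\right)}{2}} = \frac{586}{3 \frac{5 \left(-2\right) \left(13 + 5 \left(-2\right)\right)}{2}} = \frac{586}{3 \cdot \frac{1}{2} \left(-10\right) \left(13 - 10\right)} = \frac{586}{3 \cdot \frac{1}{2} \left(-10\right) 3} = \frac{586}{3 \left(-15\right)} = \frac{586}{3} \left(- \frac{1}{15}\right) = - \frac{586}{45}$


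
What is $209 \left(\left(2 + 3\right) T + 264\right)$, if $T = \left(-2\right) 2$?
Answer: $50996$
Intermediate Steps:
$T = -4$
$209 \left(\left(2 + 3\right) T + 264\right) = 209 \left(\left(2 + 3\right) \left(-4\right) + 264\right) = 209 \left(5 \left(-4\right) + 264\right) = 209 \left(-20 + 264\right) = 209 \cdot 244 = 50996$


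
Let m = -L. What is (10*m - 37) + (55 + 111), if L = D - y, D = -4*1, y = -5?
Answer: 119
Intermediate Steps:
D = -4
L = 1 (L = -4 - 1*(-5) = -4 + 5 = 1)
m = -1 (m = -1*1 = -1)
(10*m - 37) + (55 + 111) = (10*(-1) - 37) + (55 + 111) = (-10 - 37) + 166 = -47 + 166 = 119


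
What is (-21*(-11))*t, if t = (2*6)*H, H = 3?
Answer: 8316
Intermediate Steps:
t = 36 (t = (2*6)*3 = 12*3 = 36)
(-21*(-11))*t = -21*(-11)*36 = 231*36 = 8316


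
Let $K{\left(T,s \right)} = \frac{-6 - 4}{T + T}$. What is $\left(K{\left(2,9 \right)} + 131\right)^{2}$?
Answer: $\frac{66049}{4} \approx 16512.0$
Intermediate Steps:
$K{\left(T,s \right)} = - \frac{5}{T}$ ($K{\left(T,s \right)} = - \frac{10}{2 T} = - 10 \frac{1}{2 T} = - \frac{5}{T}$)
$\left(K{\left(2,9 \right)} + 131\right)^{2} = \left(- \frac{5}{2} + 131\right)^{2} = \left(\frac{257}{2}\right)^{2} = \frac{66049}{4}$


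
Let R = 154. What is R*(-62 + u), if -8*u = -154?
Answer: -13167/2 ≈ -6583.5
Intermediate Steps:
u = 77/4 (u = -1/8*(-154) = 77/4 ≈ 19.250)
R*(-62 + u) = 154*(-62 + 77/4) = 154*(-171/4) = -13167/2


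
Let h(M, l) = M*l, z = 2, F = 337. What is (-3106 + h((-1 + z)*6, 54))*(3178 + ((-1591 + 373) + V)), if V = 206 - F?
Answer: -5088278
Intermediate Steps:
V = -131 (V = 206 - 1*337 = 206 - 337 = -131)
(-3106 + h((-1 + z)*6, 54))*(3178 + ((-1591 + 373) + V)) = (-3106 + ((-1 + 2)*6)*54)*(3178 + ((-1591 + 373) - 131)) = (-3106 + (1*6)*54)*(3178 + (-1218 - 131)) = (-3106 + 6*54)*(3178 - 1349) = (-3106 + 324)*1829 = -2782*1829 = -5088278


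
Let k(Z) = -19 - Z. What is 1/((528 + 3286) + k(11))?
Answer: 1/3784 ≈ 0.00026427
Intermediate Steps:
1/((528 + 3286) + k(11)) = 1/((528 + 3286) + (-19 - 1*11)) = 1/(3814 + (-19 - 11)) = 1/(3814 - 30) = 1/3784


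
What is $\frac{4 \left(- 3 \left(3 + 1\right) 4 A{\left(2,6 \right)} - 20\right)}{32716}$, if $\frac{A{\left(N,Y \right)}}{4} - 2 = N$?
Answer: $- \frac{788}{8179} \approx -0.096344$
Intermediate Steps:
$A{\left(N,Y \right)} = 8 + 4 N$
$\frac{4 \left(- 3 \left(3 + 1\right) 4 A{\left(2,6 \right)} - 20\right)}{32716} = \frac{4 \left(- 3 \left(3 + 1\right) 4 \left(8 + 4 \cdot 2\right) - 20\right)}{32716} = 4 \left(\left(-3\right) 4 \cdot 4 \left(8 + 8\right) - 20\right) \frac{1}{32716} = 4 \left(\left(-12\right) 4 \cdot 16 - 20\right) \frac{1}{32716} = 4 \left(\left(-48\right) 16 - 20\right) \frac{1}{32716} = 4 \left(-768 - 20\right) \frac{1}{32716} = 4 \left(-788\right) \frac{1}{32716} = \left(-3152\right) \frac{1}{32716} = - \frac{788}{8179}$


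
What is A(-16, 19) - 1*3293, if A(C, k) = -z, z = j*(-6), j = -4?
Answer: -3317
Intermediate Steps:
z = 24 (z = -4*(-6) = 24)
A(C, k) = -24 (A(C, k) = -1*24 = -24)
A(-16, 19) - 1*3293 = -24 - 1*3293 = -24 - 3293 = -3317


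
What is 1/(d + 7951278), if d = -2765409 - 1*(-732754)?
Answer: 1/5918623 ≈ 1.6896e-7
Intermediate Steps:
d = -2032655 (d = -2765409 + 732754 = -2032655)
1/(d + 7951278) = 1/(-2032655 + 7951278) = 1/5918623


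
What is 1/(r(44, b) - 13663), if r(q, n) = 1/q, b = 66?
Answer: -44/601171 ≈ -7.3191e-5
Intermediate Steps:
1/(r(44, b) - 13663) = 1/(1/44 - 13663) = 1/(-601171/44) = -44/601171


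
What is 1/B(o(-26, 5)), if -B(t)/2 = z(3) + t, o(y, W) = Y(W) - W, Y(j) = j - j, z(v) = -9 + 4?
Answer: 1/20 ≈ 0.050000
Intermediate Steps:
z(v) = -5
Y(j) = 0
o(y, W) = -W (o(y, W) = 0 - W = -W)
B(t) = 10 - 2*t (B(t) = -2*(-5 + t) = 10 - 2*t)
1/B(o(-26, 5)) = 1/(10 - (-2)*5) = 1/(10 - 2*(-5)) = 1/(10 + 10) = 1/20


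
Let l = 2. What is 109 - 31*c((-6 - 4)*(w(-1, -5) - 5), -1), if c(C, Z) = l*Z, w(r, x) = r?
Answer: 171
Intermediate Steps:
c(C, Z) = 2*Z
109 - 31*c((-6 - 4)*(w(-1, -5) - 5), -1) = 109 - 62*(-1) = 109 - 31*(-2) = 109 + 62 = 171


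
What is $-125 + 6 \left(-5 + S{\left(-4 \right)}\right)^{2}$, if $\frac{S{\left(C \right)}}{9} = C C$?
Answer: $115801$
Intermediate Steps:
$S{\left(C \right)} = 9 C^{2}$ ($S{\left(C \right)} = 9 C C = 9 C^{2}$)
$-125 + 6 \left(-5 + S{\left(-4 \right)}\right)^{2} = -125 + 6 \left(-5 + 9 \left(-4\right)^{2}\right)^{2} = -125 + 6 \left(-5 + 9 \cdot 16\right)^{2} = -125 + 6 \left(-5 + 144\right)^{2} = -125 + 6 \cdot 139^{2} = -125 + 6 \cdot 19321 = -125 + 115926 = 115801$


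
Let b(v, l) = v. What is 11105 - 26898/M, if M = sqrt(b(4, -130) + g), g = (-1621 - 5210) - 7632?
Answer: 11105 + 26898*I*sqrt(14459)/14459 ≈ 11105.0 + 223.69*I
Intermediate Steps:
g = -14463 (g = -6831 - 7632 = -14463)
M = I*sqrt(14459) (M = sqrt(4 - 14463) = sqrt(-14459) = I*sqrt(14459) ≈ 120.25*I)
11105 - 26898/M = 11105 - 26898*(-I*sqrt(14459)/14459) = 11105 - (-26898)*I*sqrt(14459)/14459 = 11105 + 26898*I*sqrt(14459)/14459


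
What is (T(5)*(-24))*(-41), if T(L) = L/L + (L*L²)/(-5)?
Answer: -23616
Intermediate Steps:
T(L) = 1 - L³/5 (T(L) = 1 + L³*(-⅕) = 1 - L³/5)
(T(5)*(-24))*(-41) = ((1 - ⅕*5³)*(-24))*(-41) = ((1 - ⅕*125)*(-24))*(-41) = ((1 - 25)*(-24))*(-41) = -24*(-24)*(-41) = 576*(-41) = -23616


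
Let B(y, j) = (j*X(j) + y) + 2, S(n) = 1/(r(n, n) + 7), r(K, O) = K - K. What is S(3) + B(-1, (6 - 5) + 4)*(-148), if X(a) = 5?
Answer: -26935/7 ≈ -3847.9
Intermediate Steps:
r(K, O) = 0
S(n) = 1/7 (S(n) = 1/(0 + 7) = 1/7)
B(y, j) = 2 + y + 5*j (B(y, j) = (j*5 + y) + 2 = (5*j + y) + 2 = (y + 5*j) + 2 = 2 + y + 5*j)
S(3) + B(-1, (6 - 5) + 4)*(-148) = 1/7 + (2 - 1 + 5*((6 - 5) + 4))*(-148) = 1/7 + (2 - 1 + 5*(1 + 4))*(-148) = 1/7 + (2 - 1 + 5*5)*(-148) = 1/7 + (2 - 1 + 25)*(-148) = 1/7 + 26*(-148) = 1/7 - 3848 = -26935/7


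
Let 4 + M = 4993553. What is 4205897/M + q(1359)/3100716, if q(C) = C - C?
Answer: 4205897/4993549 ≈ 0.84227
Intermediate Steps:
q(C) = 0
M = 4993549 (M = -4 + 4993553 = 4993549)
4205897/M + q(1359)/3100716 = 4205897/4993549 + 0/3100716 = 4205897*(1/4993549) + 0*(1/3100716) = 4205897/4993549 + 0 = 4205897/4993549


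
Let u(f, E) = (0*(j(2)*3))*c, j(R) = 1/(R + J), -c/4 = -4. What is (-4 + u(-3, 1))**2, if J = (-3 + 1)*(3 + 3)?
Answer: 16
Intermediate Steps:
c = 16 (c = -4*(-4) = 16)
J = -12 (J = -2*6 = -12)
j(R) = 1/(-12 + R) (j(R) = 1/(R - 12) = 1/(-12 + R))
u(f, E) = 0 (u(f, E) = (0*(3/(-12 + 2)))*16 = (0*(3/(-10)))*16 = (0*(-1/10*3))*16 = (0*(-3/10))*16 = 0*16 = 0)
(-4 + u(-3, 1))**2 = (-4 + 0)**2 = (-4)**2 = 16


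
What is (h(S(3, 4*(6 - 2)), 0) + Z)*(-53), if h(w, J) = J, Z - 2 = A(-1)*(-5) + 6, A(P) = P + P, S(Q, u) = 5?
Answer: -954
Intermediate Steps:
A(P) = 2*P
Z = 18 (Z = 2 + ((2*(-1))*(-5) + 6) = 2 + (-2*(-5) + 6) = 2 + (10 + 6) = 2 + 16 = 18)
(h(S(3, 4*(6 - 2)), 0) + Z)*(-53) = (0 + 18)*(-53) = 18*(-53) = -954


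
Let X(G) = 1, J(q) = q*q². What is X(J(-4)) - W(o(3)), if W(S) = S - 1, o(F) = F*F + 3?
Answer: -10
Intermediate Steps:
o(F) = 3 + F² (o(F) = F² + 3 = 3 + F²)
W(S) = -1 + S
J(q) = q³
X(J(-4)) - W(o(3)) = 1 - (-1 + (3 + 3²)) = 1 - (-1 + (3 + 9)) = 1 - (-1 + 12) = 1 - 1*11 = 1 - 11 = -10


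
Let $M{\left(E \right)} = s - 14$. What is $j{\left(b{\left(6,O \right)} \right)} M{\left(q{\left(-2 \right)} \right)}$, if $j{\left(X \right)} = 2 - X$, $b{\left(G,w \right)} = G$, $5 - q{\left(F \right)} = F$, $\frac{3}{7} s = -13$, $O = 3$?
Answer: $\frac{532}{3} \approx 177.33$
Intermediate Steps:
$s = - \frac{91}{3}$ ($s = \frac{7}{3} \left(-13\right) = - \frac{91}{3} \approx -30.333$)
$q{\left(F \right)} = 5 - F$
$M{\left(E \right)} = - \frac{133}{3}$ ($M{\left(E \right)} = - \frac{91}{3} - 14 = - \frac{133}{3}$)
$j{\left(b{\left(6,O \right)} \right)} M{\left(q{\left(-2 \right)} \right)} = \left(2 - 6\right) \left(- \frac{133}{3}\right) = \left(-4\right) \left(- \frac{133}{3}\right) = \frac{532}{3}$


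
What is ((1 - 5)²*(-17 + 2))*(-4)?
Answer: 960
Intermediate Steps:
((1 - 5)²*(-17 + 2))*(-4) = ((-4)²*(-15))*(-4) = (16*(-15))*(-4) = -240*(-4) = 960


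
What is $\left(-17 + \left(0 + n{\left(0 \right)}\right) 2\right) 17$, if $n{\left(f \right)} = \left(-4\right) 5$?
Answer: $-969$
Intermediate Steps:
$n{\left(f \right)} = -20$
$\left(-17 + \left(0 + n{\left(0 \right)}\right) 2\right) 17 = \left(-17 + \left(0 - 20\right) 2\right) 17 = \left(-17 - 40\right) 17 = \left(-57\right) 17 = -969$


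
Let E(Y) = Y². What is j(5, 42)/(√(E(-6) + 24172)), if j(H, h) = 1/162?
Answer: √1513/980424 ≈ 3.9674e-5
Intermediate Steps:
j(H, h) = 1/162
j(5, 42)/(√(E(-6) + 24172)) = 1/(162*(√((-6)² + 24172))) = 1/(162*(√(36 + 24172))) = 1/(162*(√24208)) = 1/(162*((4*√1513))) = (√1513/6052)/162 = √1513/980424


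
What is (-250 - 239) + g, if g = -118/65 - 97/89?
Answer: -2845672/5785 ≈ -491.91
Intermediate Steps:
g = -16807/5785 (g = -118*1/65 - 97*1/89 = -118/65 - 97/89 = -16807/5785 ≈ -2.9053)
(-250 - 239) + g = (-250 - 239) - 16807/5785 = -489 - 16807/5785 = -2845672/5785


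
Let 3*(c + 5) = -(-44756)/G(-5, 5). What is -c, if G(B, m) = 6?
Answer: -22333/9 ≈ -2481.4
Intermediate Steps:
c = 22333/9 (c = -5 + (-(-44756)/6)/3 = -5 + (-668*(-67/6))/3 = -5 + (⅓)*(22378/3) = -5 + 22378/9 = 22333/9 ≈ 2481.4)
-c = -1*22333/9 = -22333/9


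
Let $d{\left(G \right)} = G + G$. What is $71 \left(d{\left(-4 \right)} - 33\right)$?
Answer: $-2911$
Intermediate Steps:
$d{\left(G \right)} = 2 G$
$71 \left(d{\left(-4 \right)} - 33\right) = 71 \left(2 \left(-4\right) - 33\right) = 71 \left(-8 - 33\right) = 71 \left(-41\right) = -2911$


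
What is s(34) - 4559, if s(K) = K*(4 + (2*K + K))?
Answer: -955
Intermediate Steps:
s(K) = K*(4 + 3*K)
s(34) - 4559 = 34*(4 + 3*34) - 4559 = 34*(4 + 102) - 4559 = 34*106 - 4559 = 3604 - 4559 = -955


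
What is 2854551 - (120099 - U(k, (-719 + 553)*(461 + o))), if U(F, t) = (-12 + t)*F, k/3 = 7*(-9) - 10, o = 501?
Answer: 37709628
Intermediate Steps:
k = -219 (k = 3*(7*(-9) - 10) = 3*(-63 - 10) = 3*(-73) = -219)
U(F, t) = F*(-12 + t)
2854551 - (120099 - U(k, (-719 + 553)*(461 + o))) = 2854551 - (120099 - (-219)*(-12 + (-719 + 553)*(461 + 501))) = 2854551 - (120099 - (-219)*(-12 - 166*962)) = 2854551 - (120099 - (-219)*(-12 - 159692)) = 2854551 - (120099 - (-219)*(-159704)) = 2854551 - (120099 - 1*34975176) = 2854551 - (120099 - 34975176) = 2854551 - 1*(-34855077) = 2854551 + 34855077 = 37709628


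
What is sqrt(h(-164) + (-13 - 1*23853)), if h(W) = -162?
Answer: 2*I*sqrt(6007) ≈ 155.01*I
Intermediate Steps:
sqrt(h(-164) + (-13 - 1*23853)) = sqrt(-162 + (-13 - 1*23853)) = sqrt(-162 + (-13 - 23853)) = sqrt(-162 - 23866) = sqrt(-24028) = 2*I*sqrt(6007)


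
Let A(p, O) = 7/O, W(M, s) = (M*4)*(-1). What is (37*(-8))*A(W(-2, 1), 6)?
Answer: -1036/3 ≈ -345.33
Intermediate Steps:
W(M, s) = -4*M (W(M, s) = (4*M)*(-1) = -4*M)
(37*(-8))*A(W(-2, 1), 6) = (37*(-8))*(7/6) = -2072/6 = -296*7/6 = -1036/3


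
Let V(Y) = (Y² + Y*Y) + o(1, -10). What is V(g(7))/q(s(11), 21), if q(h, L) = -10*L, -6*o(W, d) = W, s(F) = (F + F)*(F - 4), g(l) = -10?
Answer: -1199/1260 ≈ -0.95159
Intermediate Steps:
s(F) = 2*F*(-4 + F) (s(F) = (2*F)*(-4 + F) = 2*F*(-4 + F))
o(W, d) = -W/6
V(Y) = -⅙ + 2*Y² (V(Y) = (Y² + Y*Y) - ⅙*1 = (Y² + Y²) - ⅙ = 2*Y² - ⅙ = -⅙ + 2*Y²)
V(g(7))/q(s(11), 21) = (-⅙ + 2*(-10)²)/((-10*21)) = (-⅙ + 2*100)/(-210) = (-⅙ + 200)*(-1/210) = (1199/6)*(-1/210) = -1199/1260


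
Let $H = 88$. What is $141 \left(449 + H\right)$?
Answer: $75717$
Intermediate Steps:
$141 \left(449 + H\right) = 141 \left(449 + 88\right) = 141 \cdot 537 = 75717$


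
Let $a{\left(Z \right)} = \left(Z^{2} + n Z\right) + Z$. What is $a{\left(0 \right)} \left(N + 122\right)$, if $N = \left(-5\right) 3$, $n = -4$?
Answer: $0$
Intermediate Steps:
$N = -15$
$a{\left(Z \right)} = Z^{2} - 3 Z$ ($a{\left(Z \right)} = \left(Z^{2} - 4 Z\right) + Z = Z^{2} - 3 Z$)
$a{\left(0 \right)} \left(N + 122\right) = 0 \left(-3 + 0\right) \left(-15 + 122\right) = 0 \left(-3\right) 107 = 0 \cdot 107 = 0$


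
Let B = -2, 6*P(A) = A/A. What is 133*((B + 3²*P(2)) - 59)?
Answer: -15827/2 ≈ -7913.5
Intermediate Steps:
P(A) = ⅙ (P(A) = (A/A)/6 = (⅙)*1 = ⅙)
133*((B + 3²*P(2)) - 59) = 133*((-2 + 3²*(⅙)) - 59) = 133*((-2 + 9*(⅙)) - 59) = 133*((-2 + 3/2) - 59) = 133*(-½ - 59) = 133*(-119/2) = -15827/2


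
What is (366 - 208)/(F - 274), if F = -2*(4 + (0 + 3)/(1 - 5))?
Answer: -316/561 ≈ -0.56328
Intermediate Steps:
F = -13/2 (F = -2*(4 + 3/(-4)) = -2*(4 + 3*(-¼)) = -2*(4 - ¾) = -2*13/4 = -13/2 ≈ -6.5000)
(366 - 208)/(F - 274) = (366 - 208)/(-13/2 - 274) = 158/(-561/2) = -2/561*158 = -316/561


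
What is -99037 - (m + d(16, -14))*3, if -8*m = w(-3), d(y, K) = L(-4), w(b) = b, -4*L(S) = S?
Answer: -792329/8 ≈ -99041.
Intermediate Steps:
L(S) = -S/4
d(y, K) = 1 (d(y, K) = -¼*(-4) = 1)
m = 3/8 (m = -⅛*(-3) = 3/8 ≈ 0.37500)
-99037 - (m + d(16, -14))*3 = -99037 - (3/8 + 1)*3 = -99037 - 11*3/8 = -99037 - 1*33/8 = -99037 - 33/8 = -792329/8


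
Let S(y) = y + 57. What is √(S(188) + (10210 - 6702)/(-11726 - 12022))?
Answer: 2*√2157636414/5937 ≈ 15.648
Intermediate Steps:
S(y) = 57 + y
√(S(188) + (10210 - 6702)/(-11726 - 12022)) = √((57 + 188) + (10210 - 6702)/(-11726 - 12022)) = √(245 + 3508/(-23748)) = √(245 + 3508*(-1/23748)) = √(245 - 877/5937) = √(1453688/5937) = 2*√2157636414/5937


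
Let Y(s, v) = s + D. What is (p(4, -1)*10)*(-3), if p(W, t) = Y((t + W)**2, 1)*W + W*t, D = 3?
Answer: -1320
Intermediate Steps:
Y(s, v) = 3 + s (Y(s, v) = s + 3 = 3 + s)
p(W, t) = W*t + W*(3 + (W + t)**2) (p(W, t) = (3 + (t + W)**2)*W + W*t = (3 + (W + t)**2)*W + W*t = W*(3 + (W + t)**2) + W*t = W*t + W*(3 + (W + t)**2))
(p(4, -1)*10)*(-3) = ((4*(3 - 1 + (4 - 1)**2))*10)*(-3) = ((4*(3 - 1 + 3**2))*10)*(-3) = ((4*(3 - 1 + 9))*10)*(-3) = ((4*11)*10)*(-3) = (44*10)*(-3) = 440*(-3) = -1320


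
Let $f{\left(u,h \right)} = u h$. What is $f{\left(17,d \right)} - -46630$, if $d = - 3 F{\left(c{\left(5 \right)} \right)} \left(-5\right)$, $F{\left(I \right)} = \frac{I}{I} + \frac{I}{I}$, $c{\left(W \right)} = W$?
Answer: $47140$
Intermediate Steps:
$F{\left(I \right)} = 2$ ($F{\left(I \right)} = 1 + 1 = 2$)
$d = 30$ ($d = \left(-3\right) 2 \left(-5\right) = \left(-6\right) \left(-5\right) = 30$)
$f{\left(u,h \right)} = h u$
$f{\left(17,d \right)} - -46630 = 30 \cdot 17 - -46630 = 510 + 46630 = 47140$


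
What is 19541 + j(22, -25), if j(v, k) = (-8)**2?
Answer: 19605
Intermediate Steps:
j(v, k) = 64
19541 + j(22, -25) = 19541 + 64 = 19605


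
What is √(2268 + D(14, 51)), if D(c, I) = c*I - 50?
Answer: 2*√733 ≈ 54.148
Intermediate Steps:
D(c, I) = -50 + I*c (D(c, I) = I*c - 50 = -50 + I*c)
√(2268 + D(14, 51)) = √(2268 + (-50 + 51*14)) = √(2268 + (-50 + 714)) = √(2268 + 664) = √2932 = 2*√733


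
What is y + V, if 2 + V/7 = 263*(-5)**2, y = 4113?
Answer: 50124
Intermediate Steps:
V = 46011 (V = -14 + 7*(263*(-5)**2) = -14 + 7*(263*25) = -14 + 7*6575 = -14 + 46025 = 46011)
y + V = 4113 + 46011 = 50124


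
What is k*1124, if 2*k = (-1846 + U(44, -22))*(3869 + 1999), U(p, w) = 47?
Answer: -5932770984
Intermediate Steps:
k = -5278266 (k = ((-1846 + 47)*(3869 + 1999))/2 = (-1799*5868)/2 = (1/2)*(-10556532) = -5278266)
k*1124 = -5278266*1124 = -5932770984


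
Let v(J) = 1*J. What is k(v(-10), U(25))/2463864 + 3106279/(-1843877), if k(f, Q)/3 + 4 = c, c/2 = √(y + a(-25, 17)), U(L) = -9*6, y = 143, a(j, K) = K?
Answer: -637789260715/378588513394 + √10/102661 ≈ -1.6846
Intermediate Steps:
v(J) = J
U(L) = -54
c = 8*√10 (c = 2*√(143 + 17) = 2*√160 = 2*(4*√10) = 8*√10 ≈ 25.298)
k(f, Q) = -12 + 24*√10 (k(f, Q) = -12 + 3*(8*√10) = -12 + 24*√10)
k(v(-10), U(25))/2463864 + 3106279/(-1843877) = (-12 + 24*√10)/2463864 + 3106279/(-1843877) = (-12 + 24*√10)*(1/2463864) + 3106279*(-1/1843877) = (-1/205322 + √10/102661) - 3106279/1843877 = -637789260715/378588513394 + √10/102661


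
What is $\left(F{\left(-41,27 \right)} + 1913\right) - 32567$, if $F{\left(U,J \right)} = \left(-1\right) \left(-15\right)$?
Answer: $-30639$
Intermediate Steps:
$F{\left(U,J \right)} = 15$
$\left(F{\left(-41,27 \right)} + 1913\right) - 32567 = \left(15 + 1913\right) - 32567 = 1928 - 32567 = -30639$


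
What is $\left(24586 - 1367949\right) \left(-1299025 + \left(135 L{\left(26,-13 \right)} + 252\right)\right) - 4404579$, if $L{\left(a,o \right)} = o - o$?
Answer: $1744719189020$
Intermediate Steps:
$L{\left(a,o \right)} = 0$
$\left(24586 - 1367949\right) \left(-1299025 + \left(135 L{\left(26,-13 \right)} + 252\right)\right) - 4404579 = \left(24586 - 1367949\right) \left(-1299025 + \left(135 \cdot 0 + 252\right)\right) - 4404579 = \left(24586 - 1367949\right) \left(-1299025 + \left(0 + 252\right)\right) - 4404579 = \left(24586 - 1367949\right) \left(-1299025 + 252\right) - 4404579 = \left(-1343363\right) \left(-1298773\right) - 4404579 = 1744723593599 - 4404579 = 1744719189020$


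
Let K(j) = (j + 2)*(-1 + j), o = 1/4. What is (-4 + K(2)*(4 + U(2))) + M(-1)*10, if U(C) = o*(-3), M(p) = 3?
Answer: 39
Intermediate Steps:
o = ¼ ≈ 0.25000
K(j) = (-1 + j)*(2 + j) (K(j) = (2 + j)*(-1 + j) = (-1 + j)*(2 + j))
U(C) = -¾ (U(C) = (¼)*(-3) = -¾)
(-4 + K(2)*(4 + U(2))) + M(-1)*10 = (-4 + (-2 + 2 + 2²)*(4 - ¾)) + 3*10 = (-4 + (-2 + 2 + 4)*(13/4)) + 30 = (-4 + 4*(13/4)) + 30 = (-4 + 13) + 30 = 9 + 30 = 39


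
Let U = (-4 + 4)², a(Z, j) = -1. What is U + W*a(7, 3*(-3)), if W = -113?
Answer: 113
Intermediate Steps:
U = 0 (U = 0² = 0)
U + W*a(7, 3*(-3)) = 0 - 113*(-1) = 0 + 113 = 113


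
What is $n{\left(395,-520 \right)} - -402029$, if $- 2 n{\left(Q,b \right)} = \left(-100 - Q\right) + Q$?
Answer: $402079$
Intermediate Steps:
$n{\left(Q,b \right)} = 50$ ($n{\left(Q,b \right)} = - \frac{\left(-100 - Q\right) + Q}{2} = \left(- \frac{1}{2}\right) \left(-100\right) = 50$)
$n{\left(395,-520 \right)} - -402029 = 50 - -402029 = 50 + 402029 = 402079$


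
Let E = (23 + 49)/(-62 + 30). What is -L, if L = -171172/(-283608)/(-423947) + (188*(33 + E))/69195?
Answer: -57922108983293/693303689324610 ≈ -0.083545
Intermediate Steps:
E = -9/4 (E = 72/(-32) = 72*(-1/32) = -9/4 ≈ -2.2500)
L = 57922108983293/693303689324610 (L = -171172/(-283608)/(-423947) + (188*(33 - 9/4))/69195 = -171172*(-1/283608)*(-1/423947) + (188*(123/4))*(1/69195) = (42793/70902)*(-1/423947) + 5781*(1/69195) = -42793/30058690194 + 1927/23065 = 57922108983293/693303689324610 ≈ 0.083545)
-L = -1*57922108983293/693303689324610 = -57922108983293/693303689324610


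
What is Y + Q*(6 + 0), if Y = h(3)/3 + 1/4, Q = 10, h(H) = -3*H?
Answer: 229/4 ≈ 57.250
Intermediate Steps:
Y = -11/4 (Y = -3*3/3 + 1/4 = -9*⅓ + 1*(¼) = -3 + ¼ = -11/4 ≈ -2.7500)
Y + Q*(6 + 0) = -11/4 + 10*(6 + 0) = -11/4 + 10*6 = -11/4 + 60 = 229/4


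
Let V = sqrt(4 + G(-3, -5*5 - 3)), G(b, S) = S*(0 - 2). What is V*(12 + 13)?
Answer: 50*sqrt(15) ≈ 193.65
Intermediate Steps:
G(b, S) = -2*S (G(b, S) = S*(-2) = -2*S)
V = 2*sqrt(15) (V = sqrt(4 - 2*(-5*5 - 3)) = sqrt(4 - 2*(-25 - 3)) = sqrt(4 - 2*(-28)) = sqrt(4 + 56) = sqrt(60) = 2*sqrt(15) ≈ 7.7460)
V*(12 + 13) = (2*sqrt(15))*(12 + 13) = (2*sqrt(15))*25 = 50*sqrt(15)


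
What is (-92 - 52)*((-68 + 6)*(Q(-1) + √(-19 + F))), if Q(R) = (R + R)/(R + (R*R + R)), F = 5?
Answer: 17856 + 8928*I*√14 ≈ 17856.0 + 33406.0*I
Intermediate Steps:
Q(R) = 2*R/(R² + 2*R) (Q(R) = (2*R)/(R + (R² + R)) = (2*R)/(R + (R + R²)) = (2*R)/(R² + 2*R) = 2*R/(R² + 2*R))
(-92 - 52)*((-68 + 6)*(Q(-1) + √(-19 + F))) = (-92 - 52)*((-68 + 6)*(2/(2 - 1) + √(-19 + 5))) = -(-8928)*(2/1 + √(-14)) = -(-8928)*(2*1 + I*√14) = -(-8928)*(2 + I*√14) = -144*(-124 - 62*I*√14) = 17856 + 8928*I*√14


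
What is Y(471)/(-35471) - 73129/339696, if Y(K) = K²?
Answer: -33044705/5107824 ≈ -6.4694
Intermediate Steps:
Y(471)/(-35471) - 73129/339696 = 471²/(-35471) - 73129/339696 = 221841*(-1/35471) - 73129*1/339696 = -221841/35471 - 31/144 = -33044705/5107824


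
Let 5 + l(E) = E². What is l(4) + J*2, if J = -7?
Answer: -3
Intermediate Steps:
l(E) = -5 + E²
l(4) + J*2 = (-5 + 4²) - 7*2 = (-5 + 16) - 14 = 11 - 14 = -3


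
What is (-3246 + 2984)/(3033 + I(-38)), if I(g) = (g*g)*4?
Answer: -262/8809 ≈ -0.029742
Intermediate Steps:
I(g) = 4*g² (I(g) = g²*4 = 4*g²)
(-3246 + 2984)/(3033 + I(-38)) = (-3246 + 2984)/(3033 + 4*(-38)²) = -262/(3033 + 4*1444) = -262/(3033 + 5776) = -262/8809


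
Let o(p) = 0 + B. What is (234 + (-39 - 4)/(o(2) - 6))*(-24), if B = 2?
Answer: -5874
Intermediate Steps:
o(p) = 2 (o(p) = 0 + 2 = 2)
(234 + (-39 - 4)/(o(2) - 6))*(-24) = (234 + (-39 - 4)/(2 - 6))*(-24) = (234 - 43/(-4))*(-24) = (234 - 43*(-1/4))*(-24) = (234 + 43/4)*(-24) = (979/4)*(-24) = -5874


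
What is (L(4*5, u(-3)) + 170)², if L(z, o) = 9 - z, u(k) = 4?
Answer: 25281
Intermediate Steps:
(L(4*5, u(-3)) + 170)² = ((9 - 4*5) + 170)² = ((9 - 1*20) + 170)² = ((9 - 20) + 170)² = (-11 + 170)² = 159² = 25281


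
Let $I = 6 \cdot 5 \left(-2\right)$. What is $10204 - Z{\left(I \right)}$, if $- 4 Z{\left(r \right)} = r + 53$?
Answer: $\frac{40809}{4} \approx 10202.0$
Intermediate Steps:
$I = -60$ ($I = 30 \left(-2\right) = -60$)
$Z{\left(r \right)} = - \frac{53}{4} - \frac{r}{4}$ ($Z{\left(r \right)} = - \frac{r + 53}{4} = - \frac{53 + r}{4} = - \frac{53}{4} - \frac{r}{4}$)
$10204 - Z{\left(I \right)} = 10204 - \left(- \frac{53}{4} - -15\right) = 10204 - \left(- \frac{53}{4} + 15\right) = 10204 - \frac{7}{4} = \frac{40809}{4}$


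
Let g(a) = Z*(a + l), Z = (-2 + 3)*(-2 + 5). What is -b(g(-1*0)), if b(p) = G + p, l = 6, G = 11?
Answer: -29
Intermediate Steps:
Z = 3 (Z = 1*3 = 3)
g(a) = 18 + 3*a (g(a) = 3*(a + 6) = 3*(6 + a) = 18 + 3*a)
b(p) = 11 + p
-b(g(-1*0)) = -(11 + (18 + 3*(-1*0))) = -(11 + (18 + 3*0)) = -(11 + (18 + 0)) = -(11 + 18) = -1*29 = -29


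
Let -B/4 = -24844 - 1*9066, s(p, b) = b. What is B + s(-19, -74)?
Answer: 135566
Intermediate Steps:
B = 135640 (B = -4*(-24844 - 1*9066) = -4*(-24844 - 9066) = -4*(-33910) = 135640)
B + s(-19, -74) = 135640 - 74 = 135566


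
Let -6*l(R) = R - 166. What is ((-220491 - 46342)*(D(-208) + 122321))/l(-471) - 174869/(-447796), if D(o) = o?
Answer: -12506473279275793/40749436 ≈ -3.0691e+8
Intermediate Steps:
l(R) = 83/3 - R/6 (l(R) = -(R - 166)/6 = -(-166 + R)/6 = 83/3 - R/6)
((-220491 - 46342)*(D(-208) + 122321))/l(-471) - 174869/(-447796) = ((-220491 - 46342)*(-208 + 122321))/(83/3 - ⅙*(-471)) - 174869/(-447796) = (-266833*122113)/(83/3 + 157/2) - 174869*(-1/447796) = -32583778129/637/6 + 174869/447796 = -32583778129*6/637 + 174869/447796 = -27928952682/91 + 174869/447796 = -12506473279275793/40749436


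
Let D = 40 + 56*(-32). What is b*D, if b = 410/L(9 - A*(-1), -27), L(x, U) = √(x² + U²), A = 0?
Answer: -23944*√10/3 ≈ -25239.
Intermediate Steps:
D = -1752 (D = 40 - 1792 = -1752)
L(x, U) = √(U² + x²)
b = 41*√10/9 (b = 410/(√((-27)² + (9 - 0*(-1))²)) = 410/(√(729 + (9 - 1*0)²)) = 410/(√(729 + (9 + 0)²)) = 410/(√(729 + 9²)) = 410/(√(729 + 81)) = 410/(√810) = 410/((9*√10)) = 410*(√10/90) = 41*√10/9 ≈ 14.406)
b*D = (41*√10/9)*(-1752) = -23944*√10/3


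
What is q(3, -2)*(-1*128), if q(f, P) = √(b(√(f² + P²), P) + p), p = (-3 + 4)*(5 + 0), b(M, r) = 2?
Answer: -128*√7 ≈ -338.66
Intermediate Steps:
p = 5 (p = 1*5 = 5)
q(f, P) = √7 (q(f, P) = √(2 + 5) = √7)
q(3, -2)*(-1*128) = √7*(-1*128) = √7*(-128) = -128*√7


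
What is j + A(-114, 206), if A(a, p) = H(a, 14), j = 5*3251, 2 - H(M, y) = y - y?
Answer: 16257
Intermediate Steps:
H(M, y) = 2 (H(M, y) = 2 - (y - y) = 2 - 1*0 = 2 + 0 = 2)
j = 16255
A(a, p) = 2
j + A(-114, 206) = 16255 + 2 = 16257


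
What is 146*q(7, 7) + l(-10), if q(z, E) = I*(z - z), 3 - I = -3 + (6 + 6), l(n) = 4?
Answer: 4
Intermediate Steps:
I = -6 (I = 3 - (-3 + (6 + 6)) = 3 - (-3 + 12) = 3 - 1*9 = 3 - 9 = -6)
q(z, E) = 0 (q(z, E) = -6*(z - z) = -6*0 = 0)
146*q(7, 7) + l(-10) = 146*0 + 4 = 0 + 4 = 4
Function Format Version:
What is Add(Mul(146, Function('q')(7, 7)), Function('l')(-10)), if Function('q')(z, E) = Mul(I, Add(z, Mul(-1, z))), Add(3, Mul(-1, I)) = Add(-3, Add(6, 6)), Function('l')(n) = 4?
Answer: 4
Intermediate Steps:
I = -6 (I = Add(3, Mul(-1, Add(-3, Add(6, 6)))) = Add(3, Mul(-1, Add(-3, 12))) = Add(3, Mul(-1, 9)) = Add(3, -9) = -6)
Function('q')(z, E) = 0 (Function('q')(z, E) = Mul(-6, Add(z, Mul(-1, z))) = Mul(-6, 0) = 0)
Add(Mul(146, Function('q')(7, 7)), Function('l')(-10)) = Add(Mul(146, 0), 4) = Add(0, 4) = 4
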